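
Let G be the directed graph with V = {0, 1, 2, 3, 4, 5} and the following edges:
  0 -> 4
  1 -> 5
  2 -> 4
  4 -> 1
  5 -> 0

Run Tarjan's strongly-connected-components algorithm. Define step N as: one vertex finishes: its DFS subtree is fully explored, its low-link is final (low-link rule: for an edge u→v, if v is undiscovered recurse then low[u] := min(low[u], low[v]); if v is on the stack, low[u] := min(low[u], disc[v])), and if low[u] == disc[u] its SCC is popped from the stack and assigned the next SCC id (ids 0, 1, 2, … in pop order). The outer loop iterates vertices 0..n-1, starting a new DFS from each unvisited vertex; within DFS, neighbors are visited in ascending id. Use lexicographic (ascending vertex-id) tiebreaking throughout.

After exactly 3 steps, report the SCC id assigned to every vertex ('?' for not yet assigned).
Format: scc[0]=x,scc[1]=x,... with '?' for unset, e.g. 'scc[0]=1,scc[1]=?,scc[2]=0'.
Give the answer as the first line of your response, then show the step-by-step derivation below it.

scc[0]=?,scc[1]=?,scc[2]=?,scc[3]=?,scc[4]=?,scc[5]=?

step 1: low=(low[0]=0,low[1]=2,low[2]=?,low[3]=?,low[4]=1,low[5]=0); scc=(scc[0]=?,scc[1]=?,scc[2]=?,scc[3]=?,scc[4]=?,scc[5]=?)
step 2: low=(low[0]=0,low[1]=0,low[2]=?,low[3]=?,low[4]=1,low[5]=0); scc=(scc[0]=?,scc[1]=?,scc[2]=?,scc[3]=?,scc[4]=?,scc[5]=?)
step 3: low=(low[0]=0,low[1]=0,low[2]=?,low[3]=?,low[4]=0,low[5]=0); scc=(scc[0]=?,scc[1]=?,scc[2]=?,scc[3]=?,scc[4]=?,scc[5]=?)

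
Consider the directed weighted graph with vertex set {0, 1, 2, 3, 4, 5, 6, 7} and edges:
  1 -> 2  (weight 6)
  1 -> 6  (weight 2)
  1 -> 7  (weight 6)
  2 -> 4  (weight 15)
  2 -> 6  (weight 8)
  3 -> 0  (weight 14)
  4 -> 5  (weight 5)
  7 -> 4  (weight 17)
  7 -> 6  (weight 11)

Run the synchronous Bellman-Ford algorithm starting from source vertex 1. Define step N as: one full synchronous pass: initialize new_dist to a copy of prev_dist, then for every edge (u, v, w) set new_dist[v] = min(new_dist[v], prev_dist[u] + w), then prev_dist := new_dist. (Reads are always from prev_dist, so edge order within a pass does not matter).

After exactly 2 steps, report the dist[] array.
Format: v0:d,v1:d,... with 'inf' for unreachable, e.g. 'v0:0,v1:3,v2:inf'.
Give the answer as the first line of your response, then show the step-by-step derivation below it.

v0:inf,v1:0,v2:6,v3:inf,v4:21,v5:inf,v6:2,v7:6

step 1: dist = v0:inf,v1:0,v2:6,v3:inf,v4:inf,v5:inf,v6:2,v7:6
step 2: dist = v0:inf,v1:0,v2:6,v3:inf,v4:21,v5:inf,v6:2,v7:6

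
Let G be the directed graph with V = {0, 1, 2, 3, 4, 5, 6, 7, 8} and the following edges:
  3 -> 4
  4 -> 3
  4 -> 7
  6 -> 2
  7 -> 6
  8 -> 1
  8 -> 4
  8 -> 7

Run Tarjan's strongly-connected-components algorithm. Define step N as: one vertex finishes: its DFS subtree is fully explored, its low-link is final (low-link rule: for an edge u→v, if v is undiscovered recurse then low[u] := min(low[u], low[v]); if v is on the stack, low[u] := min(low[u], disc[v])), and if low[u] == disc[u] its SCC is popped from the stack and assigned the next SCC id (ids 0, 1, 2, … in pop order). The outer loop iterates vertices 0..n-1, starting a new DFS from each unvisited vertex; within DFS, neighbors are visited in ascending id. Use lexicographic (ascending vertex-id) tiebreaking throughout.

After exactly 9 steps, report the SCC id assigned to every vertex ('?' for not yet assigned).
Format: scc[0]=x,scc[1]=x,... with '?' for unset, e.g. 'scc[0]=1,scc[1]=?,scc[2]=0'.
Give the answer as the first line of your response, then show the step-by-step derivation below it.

scc[0]=0,scc[1]=1,scc[2]=2,scc[3]=5,scc[4]=5,scc[5]=6,scc[6]=3,scc[7]=4,scc[8]=7

step 1: low=(low[0]=0,low[1]=?,low[2]=?,low[3]=?,low[4]=?,low[5]=?,low[6]=?,low[7]=?,low[8]=?); scc=(scc[0]=0,scc[1]=?,scc[2]=?,scc[3]=?,scc[4]=?,scc[5]=?,scc[6]=?,scc[7]=?,scc[8]=?)
step 2: low=(low[0]=0,low[1]=1,low[2]=?,low[3]=?,low[4]=?,low[5]=?,low[6]=?,low[7]=?,low[8]=?); scc=(scc[0]=0,scc[1]=1,scc[2]=?,scc[3]=?,scc[4]=?,scc[5]=?,scc[6]=?,scc[7]=?,scc[8]=?)
step 3: low=(low[0]=0,low[1]=1,low[2]=2,low[3]=?,low[4]=?,low[5]=?,low[6]=?,low[7]=?,low[8]=?); scc=(scc[0]=0,scc[1]=1,scc[2]=2,scc[3]=?,scc[4]=?,scc[5]=?,scc[6]=?,scc[7]=?,scc[8]=?)
step 4: low=(low[0]=0,low[1]=1,low[2]=2,low[3]=3,low[4]=3,low[5]=?,low[6]=6,low[7]=5,low[8]=?); scc=(scc[0]=0,scc[1]=1,scc[2]=2,scc[3]=?,scc[4]=?,scc[5]=?,scc[6]=3,scc[7]=?,scc[8]=?)
step 5: low=(low[0]=0,low[1]=1,low[2]=2,low[3]=3,low[4]=3,low[5]=?,low[6]=6,low[7]=5,low[8]=?); scc=(scc[0]=0,scc[1]=1,scc[2]=2,scc[3]=?,scc[4]=?,scc[5]=?,scc[6]=3,scc[7]=4,scc[8]=?)
step 6: low=(low[0]=0,low[1]=1,low[2]=2,low[3]=3,low[4]=3,low[5]=?,low[6]=6,low[7]=5,low[8]=?); scc=(scc[0]=0,scc[1]=1,scc[2]=2,scc[3]=?,scc[4]=?,scc[5]=?,scc[6]=3,scc[7]=4,scc[8]=?)
step 7: low=(low[0]=0,low[1]=1,low[2]=2,low[3]=3,low[4]=3,low[5]=?,low[6]=6,low[7]=5,low[8]=?); scc=(scc[0]=0,scc[1]=1,scc[2]=2,scc[3]=5,scc[4]=5,scc[5]=?,scc[6]=3,scc[7]=4,scc[8]=?)
step 8: low=(low[0]=0,low[1]=1,low[2]=2,low[3]=3,low[4]=3,low[5]=7,low[6]=6,low[7]=5,low[8]=?); scc=(scc[0]=0,scc[1]=1,scc[2]=2,scc[3]=5,scc[4]=5,scc[5]=6,scc[6]=3,scc[7]=4,scc[8]=?)
step 9: low=(low[0]=0,low[1]=1,low[2]=2,low[3]=3,low[4]=3,low[5]=7,low[6]=6,low[7]=5,low[8]=8); scc=(scc[0]=0,scc[1]=1,scc[2]=2,scc[3]=5,scc[4]=5,scc[5]=6,scc[6]=3,scc[7]=4,scc[8]=7)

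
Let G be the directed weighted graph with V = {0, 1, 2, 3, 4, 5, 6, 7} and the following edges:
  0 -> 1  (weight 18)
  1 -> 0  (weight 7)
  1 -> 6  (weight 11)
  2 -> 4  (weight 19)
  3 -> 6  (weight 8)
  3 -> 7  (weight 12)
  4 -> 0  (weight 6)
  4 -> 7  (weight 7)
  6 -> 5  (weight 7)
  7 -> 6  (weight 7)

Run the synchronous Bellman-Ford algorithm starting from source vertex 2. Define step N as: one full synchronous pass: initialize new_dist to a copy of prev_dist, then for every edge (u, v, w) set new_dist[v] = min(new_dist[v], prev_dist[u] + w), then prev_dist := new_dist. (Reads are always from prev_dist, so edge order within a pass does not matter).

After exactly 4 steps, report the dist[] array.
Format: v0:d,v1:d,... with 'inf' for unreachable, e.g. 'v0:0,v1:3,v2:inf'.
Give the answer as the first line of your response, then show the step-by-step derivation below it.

v0:25,v1:43,v2:0,v3:inf,v4:19,v5:40,v6:33,v7:26

step 1: dist = v0:inf,v1:inf,v2:0,v3:inf,v4:19,v5:inf,v6:inf,v7:inf
step 2: dist = v0:25,v1:inf,v2:0,v3:inf,v4:19,v5:inf,v6:inf,v7:26
step 3: dist = v0:25,v1:43,v2:0,v3:inf,v4:19,v5:inf,v6:33,v7:26
step 4: dist = v0:25,v1:43,v2:0,v3:inf,v4:19,v5:40,v6:33,v7:26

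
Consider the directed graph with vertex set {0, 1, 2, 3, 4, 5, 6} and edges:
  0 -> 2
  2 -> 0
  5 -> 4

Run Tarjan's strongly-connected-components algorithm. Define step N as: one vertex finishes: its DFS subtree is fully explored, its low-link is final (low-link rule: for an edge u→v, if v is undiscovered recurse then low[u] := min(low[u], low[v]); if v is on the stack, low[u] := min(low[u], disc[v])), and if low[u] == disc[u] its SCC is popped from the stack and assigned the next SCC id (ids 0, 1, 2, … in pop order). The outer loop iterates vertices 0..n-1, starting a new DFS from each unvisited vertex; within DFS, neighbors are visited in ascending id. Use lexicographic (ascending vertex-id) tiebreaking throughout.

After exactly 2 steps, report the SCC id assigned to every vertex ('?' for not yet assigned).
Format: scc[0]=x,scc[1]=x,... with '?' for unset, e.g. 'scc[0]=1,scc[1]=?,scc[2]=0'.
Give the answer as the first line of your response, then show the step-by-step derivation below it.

scc[0]=0,scc[1]=?,scc[2]=0,scc[3]=?,scc[4]=?,scc[5]=?,scc[6]=?

step 1: low=(low[0]=0,low[1]=?,low[2]=0,low[3]=?,low[4]=?,low[5]=?,low[6]=?); scc=(scc[0]=?,scc[1]=?,scc[2]=?,scc[3]=?,scc[4]=?,scc[5]=?,scc[6]=?)
step 2: low=(low[0]=0,low[1]=?,low[2]=0,low[3]=?,low[4]=?,low[5]=?,low[6]=?); scc=(scc[0]=0,scc[1]=?,scc[2]=0,scc[3]=?,scc[4]=?,scc[5]=?,scc[6]=?)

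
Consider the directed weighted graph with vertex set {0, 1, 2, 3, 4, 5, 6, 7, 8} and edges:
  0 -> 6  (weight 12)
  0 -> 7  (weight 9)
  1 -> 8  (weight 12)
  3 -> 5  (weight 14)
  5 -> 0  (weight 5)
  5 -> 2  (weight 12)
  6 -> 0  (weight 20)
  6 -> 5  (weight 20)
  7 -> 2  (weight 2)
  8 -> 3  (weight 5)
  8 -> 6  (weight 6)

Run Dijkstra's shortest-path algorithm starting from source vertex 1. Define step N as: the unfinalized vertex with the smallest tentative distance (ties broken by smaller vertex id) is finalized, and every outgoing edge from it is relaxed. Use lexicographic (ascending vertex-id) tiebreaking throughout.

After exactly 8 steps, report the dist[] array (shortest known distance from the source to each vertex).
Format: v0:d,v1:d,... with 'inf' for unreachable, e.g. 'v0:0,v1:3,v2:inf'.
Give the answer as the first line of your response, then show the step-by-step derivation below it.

v0:36,v1:0,v2:43,v3:17,v4:inf,v5:31,v6:18,v7:45,v8:12

step 1: dist = v0:inf,v1:0,v2:inf,v3:inf,v4:inf,v5:inf,v6:inf,v7:inf,v8:12
step 2: dist = v0:inf,v1:0,v2:inf,v3:17,v4:inf,v5:inf,v6:18,v7:inf,v8:12
step 3: dist = v0:inf,v1:0,v2:inf,v3:17,v4:inf,v5:31,v6:18,v7:inf,v8:12
step 4: dist = v0:38,v1:0,v2:inf,v3:17,v4:inf,v5:31,v6:18,v7:inf,v8:12
step 5: dist = v0:36,v1:0,v2:43,v3:17,v4:inf,v5:31,v6:18,v7:inf,v8:12
step 6: dist = v0:36,v1:0,v2:43,v3:17,v4:inf,v5:31,v6:18,v7:45,v8:12
step 7: dist = v0:36,v1:0,v2:43,v3:17,v4:inf,v5:31,v6:18,v7:45,v8:12
step 8: dist = v0:36,v1:0,v2:43,v3:17,v4:inf,v5:31,v6:18,v7:45,v8:12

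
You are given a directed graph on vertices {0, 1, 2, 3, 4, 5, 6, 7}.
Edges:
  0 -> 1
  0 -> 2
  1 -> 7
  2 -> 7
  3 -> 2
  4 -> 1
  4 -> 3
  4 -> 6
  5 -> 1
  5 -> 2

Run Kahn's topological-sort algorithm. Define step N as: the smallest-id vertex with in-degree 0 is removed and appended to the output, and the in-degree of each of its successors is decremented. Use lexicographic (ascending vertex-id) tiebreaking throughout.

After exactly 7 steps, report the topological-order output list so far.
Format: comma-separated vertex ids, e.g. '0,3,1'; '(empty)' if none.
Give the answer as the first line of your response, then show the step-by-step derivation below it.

0,4,3,5,1,2,6

step 1: output 0; order=[0]; indeg=(0,2,2,1,0,0,1,2)
step 2: output 4; order=[0,4]; indeg=(0,1,2,0,0,0,0,2)
step 3: output 3; order=[0,4,3]; indeg=(0,1,1,0,0,0,0,2)
step 4: output 5; order=[0,4,3,5]; indeg=(0,0,0,0,0,0,0,2)
step 5: output 1; order=[0,4,3,5,1]; indeg=(0,0,0,0,0,0,0,1)
step 6: output 2; order=[0,4,3,5,1,2]; indeg=(0,0,0,0,0,0,0,0)
step 7: output 6; order=[0,4,3,5,1,2,6]; indeg=(0,0,0,0,0,0,0,0)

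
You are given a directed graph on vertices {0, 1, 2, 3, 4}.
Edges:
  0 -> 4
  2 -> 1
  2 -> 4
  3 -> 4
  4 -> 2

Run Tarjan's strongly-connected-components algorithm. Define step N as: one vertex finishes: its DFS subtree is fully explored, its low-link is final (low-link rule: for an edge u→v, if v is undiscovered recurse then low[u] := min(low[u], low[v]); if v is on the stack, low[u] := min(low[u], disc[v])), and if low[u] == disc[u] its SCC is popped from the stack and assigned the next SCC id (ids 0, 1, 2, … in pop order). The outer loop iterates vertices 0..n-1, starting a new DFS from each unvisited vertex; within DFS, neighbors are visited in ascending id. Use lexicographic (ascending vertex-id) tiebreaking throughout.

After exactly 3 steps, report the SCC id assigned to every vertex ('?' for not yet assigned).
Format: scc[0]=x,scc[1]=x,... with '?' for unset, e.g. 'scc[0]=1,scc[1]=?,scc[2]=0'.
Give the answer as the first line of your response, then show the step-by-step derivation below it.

scc[0]=?,scc[1]=0,scc[2]=1,scc[3]=?,scc[4]=1

step 1: low=(low[0]=0,low[1]=3,low[2]=2,low[3]=?,low[4]=1); scc=(scc[0]=?,scc[1]=0,scc[2]=?,scc[3]=?,scc[4]=?)
step 2: low=(low[0]=0,low[1]=3,low[2]=1,low[3]=?,low[4]=1); scc=(scc[0]=?,scc[1]=0,scc[2]=?,scc[3]=?,scc[4]=?)
step 3: low=(low[0]=0,low[1]=3,low[2]=1,low[3]=?,low[4]=1); scc=(scc[0]=?,scc[1]=0,scc[2]=1,scc[3]=?,scc[4]=1)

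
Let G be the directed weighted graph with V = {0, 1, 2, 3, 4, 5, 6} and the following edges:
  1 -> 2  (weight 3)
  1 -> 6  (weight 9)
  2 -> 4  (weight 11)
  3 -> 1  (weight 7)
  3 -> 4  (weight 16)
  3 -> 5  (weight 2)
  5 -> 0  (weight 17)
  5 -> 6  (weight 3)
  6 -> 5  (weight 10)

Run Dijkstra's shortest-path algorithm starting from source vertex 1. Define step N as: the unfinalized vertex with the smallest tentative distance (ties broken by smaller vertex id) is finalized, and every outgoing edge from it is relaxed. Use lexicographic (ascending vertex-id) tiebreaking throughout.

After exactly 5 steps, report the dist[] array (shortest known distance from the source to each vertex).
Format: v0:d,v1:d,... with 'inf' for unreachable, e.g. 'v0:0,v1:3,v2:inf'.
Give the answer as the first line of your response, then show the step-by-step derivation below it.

v0:36,v1:0,v2:3,v3:inf,v4:14,v5:19,v6:9

step 1: dist = v0:inf,v1:0,v2:3,v3:inf,v4:inf,v5:inf,v6:9
step 2: dist = v0:inf,v1:0,v2:3,v3:inf,v4:14,v5:inf,v6:9
step 3: dist = v0:inf,v1:0,v2:3,v3:inf,v4:14,v5:19,v6:9
step 4: dist = v0:inf,v1:0,v2:3,v3:inf,v4:14,v5:19,v6:9
step 5: dist = v0:36,v1:0,v2:3,v3:inf,v4:14,v5:19,v6:9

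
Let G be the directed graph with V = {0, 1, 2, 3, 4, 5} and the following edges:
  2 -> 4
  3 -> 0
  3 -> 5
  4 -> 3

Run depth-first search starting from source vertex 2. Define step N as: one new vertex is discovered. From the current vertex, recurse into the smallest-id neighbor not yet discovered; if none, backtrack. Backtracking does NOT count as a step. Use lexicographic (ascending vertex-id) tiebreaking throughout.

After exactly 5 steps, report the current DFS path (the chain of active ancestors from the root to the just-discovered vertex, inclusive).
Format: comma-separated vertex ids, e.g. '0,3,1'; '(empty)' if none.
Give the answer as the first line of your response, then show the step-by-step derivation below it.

2,4,3,5

step 1: discover 2; path=2; order=2
step 2: discover 4; path=2>4; order=2,4
step 3: discover 3; path=2>4>3; order=2,4,3
step 4: discover 0; path=2>4>3>0; order=2,4,3,0
step 5: discover 5; path=2>4>3>5; order=2,4,3,0,5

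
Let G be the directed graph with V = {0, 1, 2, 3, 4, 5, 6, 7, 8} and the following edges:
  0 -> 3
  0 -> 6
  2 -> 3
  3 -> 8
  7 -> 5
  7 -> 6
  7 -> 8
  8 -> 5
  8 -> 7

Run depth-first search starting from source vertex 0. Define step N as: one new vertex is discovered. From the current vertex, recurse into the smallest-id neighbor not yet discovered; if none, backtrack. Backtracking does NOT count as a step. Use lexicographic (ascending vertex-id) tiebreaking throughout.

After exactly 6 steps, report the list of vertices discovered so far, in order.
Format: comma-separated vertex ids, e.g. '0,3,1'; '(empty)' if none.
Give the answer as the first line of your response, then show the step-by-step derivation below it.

0,3,8,5,7,6

step 1: discover 0; path=0; order=0
step 2: discover 3; path=0>3; order=0,3
step 3: discover 8; path=0>3>8; order=0,3,8
step 4: discover 5; path=0>3>8>5; order=0,3,8,5
step 5: discover 7; path=0>3>8>7; order=0,3,8,5,7
step 6: discover 6; path=0>3>8>7>6; order=0,3,8,5,7,6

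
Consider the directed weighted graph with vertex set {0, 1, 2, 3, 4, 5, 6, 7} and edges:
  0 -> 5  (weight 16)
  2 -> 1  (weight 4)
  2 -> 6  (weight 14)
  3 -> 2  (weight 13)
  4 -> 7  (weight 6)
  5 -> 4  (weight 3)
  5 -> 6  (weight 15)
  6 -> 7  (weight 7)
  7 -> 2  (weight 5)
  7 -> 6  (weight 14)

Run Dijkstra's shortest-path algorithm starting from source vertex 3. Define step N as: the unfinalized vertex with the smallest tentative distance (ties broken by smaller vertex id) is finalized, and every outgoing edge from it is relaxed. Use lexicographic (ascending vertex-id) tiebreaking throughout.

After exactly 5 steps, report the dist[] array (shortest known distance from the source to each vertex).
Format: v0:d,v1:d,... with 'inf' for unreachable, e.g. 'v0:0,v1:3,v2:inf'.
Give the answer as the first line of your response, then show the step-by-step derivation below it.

v0:inf,v1:17,v2:13,v3:0,v4:inf,v5:inf,v6:27,v7:34

step 1: dist = v0:inf,v1:inf,v2:13,v3:0,v4:inf,v5:inf,v6:inf,v7:inf
step 2: dist = v0:inf,v1:17,v2:13,v3:0,v4:inf,v5:inf,v6:27,v7:inf
step 3: dist = v0:inf,v1:17,v2:13,v3:0,v4:inf,v5:inf,v6:27,v7:inf
step 4: dist = v0:inf,v1:17,v2:13,v3:0,v4:inf,v5:inf,v6:27,v7:34
step 5: dist = v0:inf,v1:17,v2:13,v3:0,v4:inf,v5:inf,v6:27,v7:34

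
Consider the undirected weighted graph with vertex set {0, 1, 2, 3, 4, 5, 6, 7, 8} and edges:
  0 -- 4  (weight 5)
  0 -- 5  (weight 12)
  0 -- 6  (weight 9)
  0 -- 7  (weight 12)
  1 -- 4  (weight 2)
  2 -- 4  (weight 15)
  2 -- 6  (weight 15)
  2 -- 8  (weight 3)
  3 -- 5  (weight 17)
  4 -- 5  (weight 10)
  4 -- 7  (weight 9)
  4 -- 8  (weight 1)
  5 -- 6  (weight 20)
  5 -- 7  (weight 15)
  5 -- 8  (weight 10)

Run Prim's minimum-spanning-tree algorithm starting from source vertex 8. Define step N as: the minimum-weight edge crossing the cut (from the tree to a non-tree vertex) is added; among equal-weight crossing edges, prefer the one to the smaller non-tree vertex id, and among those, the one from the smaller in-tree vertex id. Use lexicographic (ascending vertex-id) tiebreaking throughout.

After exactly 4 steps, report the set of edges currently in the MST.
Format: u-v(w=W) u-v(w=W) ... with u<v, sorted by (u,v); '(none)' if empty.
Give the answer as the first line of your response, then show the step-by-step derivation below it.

0-4(w=5) 1-4(w=2) 2-8(w=3) 4-8(w=1)

step 1: add edge 4-8 (w=1); MST = {4-8(w=1)}
step 2: add edge 1-4 (w=2); MST = {1-4(w=2) 4-8(w=1)}
step 3: add edge 2-8 (w=3); MST = {1-4(w=2) 2-8(w=3) 4-8(w=1)}
step 4: add edge 0-4 (w=5); MST = {0-4(w=5) 1-4(w=2) 2-8(w=3) 4-8(w=1)}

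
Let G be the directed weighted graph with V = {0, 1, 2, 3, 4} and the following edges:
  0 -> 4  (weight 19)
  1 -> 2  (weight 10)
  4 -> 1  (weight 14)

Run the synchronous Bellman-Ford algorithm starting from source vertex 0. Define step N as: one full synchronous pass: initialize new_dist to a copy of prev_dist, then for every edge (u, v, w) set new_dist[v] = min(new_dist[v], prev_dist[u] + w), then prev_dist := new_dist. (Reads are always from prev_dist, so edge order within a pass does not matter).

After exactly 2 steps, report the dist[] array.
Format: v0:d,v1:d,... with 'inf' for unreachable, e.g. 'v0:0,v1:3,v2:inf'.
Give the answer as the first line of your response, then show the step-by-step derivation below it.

v0:0,v1:33,v2:inf,v3:inf,v4:19

step 1: dist = v0:0,v1:inf,v2:inf,v3:inf,v4:19
step 2: dist = v0:0,v1:33,v2:inf,v3:inf,v4:19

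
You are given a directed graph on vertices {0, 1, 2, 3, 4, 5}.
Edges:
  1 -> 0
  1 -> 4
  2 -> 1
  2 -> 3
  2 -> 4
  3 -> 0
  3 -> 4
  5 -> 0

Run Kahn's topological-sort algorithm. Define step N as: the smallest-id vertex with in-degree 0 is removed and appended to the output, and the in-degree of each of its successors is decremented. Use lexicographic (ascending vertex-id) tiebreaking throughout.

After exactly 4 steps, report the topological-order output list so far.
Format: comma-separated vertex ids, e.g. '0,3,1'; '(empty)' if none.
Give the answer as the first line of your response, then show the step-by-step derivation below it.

2,1,3,4

step 1: output 2; order=[2]; indeg=(3,0,0,0,2,0)
step 2: output 1; order=[2,1]; indeg=(2,0,0,0,1,0)
step 3: output 3; order=[2,1,3]; indeg=(1,0,0,0,0,0)
step 4: output 4; order=[2,1,3,4]; indeg=(1,0,0,0,0,0)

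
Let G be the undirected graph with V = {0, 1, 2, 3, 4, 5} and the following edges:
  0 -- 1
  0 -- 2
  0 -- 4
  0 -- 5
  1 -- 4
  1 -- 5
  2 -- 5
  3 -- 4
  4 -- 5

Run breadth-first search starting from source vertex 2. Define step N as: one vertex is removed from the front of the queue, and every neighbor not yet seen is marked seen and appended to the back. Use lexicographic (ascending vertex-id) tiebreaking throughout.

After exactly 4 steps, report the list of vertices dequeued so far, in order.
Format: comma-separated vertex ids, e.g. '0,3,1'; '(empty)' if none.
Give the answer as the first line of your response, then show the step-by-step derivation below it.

2,0,5,1

step 1: dequeue 2; queue=[0,5]; order=2
step 2: dequeue 0; queue=[5,1,4]; order=2,0
step 3: dequeue 5; queue=[1,4]; order=2,0,5
step 4: dequeue 1; queue=[4]; order=2,0,5,1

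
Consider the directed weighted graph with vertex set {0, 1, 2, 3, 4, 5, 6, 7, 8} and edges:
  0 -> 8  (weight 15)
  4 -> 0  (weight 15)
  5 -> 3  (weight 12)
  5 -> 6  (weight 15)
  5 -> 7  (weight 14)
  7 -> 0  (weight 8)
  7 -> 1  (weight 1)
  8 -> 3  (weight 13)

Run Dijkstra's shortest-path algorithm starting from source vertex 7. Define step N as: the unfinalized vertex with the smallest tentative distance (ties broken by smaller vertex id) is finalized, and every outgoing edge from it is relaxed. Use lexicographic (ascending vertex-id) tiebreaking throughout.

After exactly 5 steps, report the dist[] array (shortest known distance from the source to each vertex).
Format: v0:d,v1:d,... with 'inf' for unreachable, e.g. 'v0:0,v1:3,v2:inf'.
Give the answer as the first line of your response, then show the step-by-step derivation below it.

v0:8,v1:1,v2:inf,v3:36,v4:inf,v5:inf,v6:inf,v7:0,v8:23

step 1: dist = v0:8,v1:1,v2:inf,v3:inf,v4:inf,v5:inf,v6:inf,v7:0,v8:inf
step 2: dist = v0:8,v1:1,v2:inf,v3:inf,v4:inf,v5:inf,v6:inf,v7:0,v8:inf
step 3: dist = v0:8,v1:1,v2:inf,v3:inf,v4:inf,v5:inf,v6:inf,v7:0,v8:23
step 4: dist = v0:8,v1:1,v2:inf,v3:36,v4:inf,v5:inf,v6:inf,v7:0,v8:23
step 5: dist = v0:8,v1:1,v2:inf,v3:36,v4:inf,v5:inf,v6:inf,v7:0,v8:23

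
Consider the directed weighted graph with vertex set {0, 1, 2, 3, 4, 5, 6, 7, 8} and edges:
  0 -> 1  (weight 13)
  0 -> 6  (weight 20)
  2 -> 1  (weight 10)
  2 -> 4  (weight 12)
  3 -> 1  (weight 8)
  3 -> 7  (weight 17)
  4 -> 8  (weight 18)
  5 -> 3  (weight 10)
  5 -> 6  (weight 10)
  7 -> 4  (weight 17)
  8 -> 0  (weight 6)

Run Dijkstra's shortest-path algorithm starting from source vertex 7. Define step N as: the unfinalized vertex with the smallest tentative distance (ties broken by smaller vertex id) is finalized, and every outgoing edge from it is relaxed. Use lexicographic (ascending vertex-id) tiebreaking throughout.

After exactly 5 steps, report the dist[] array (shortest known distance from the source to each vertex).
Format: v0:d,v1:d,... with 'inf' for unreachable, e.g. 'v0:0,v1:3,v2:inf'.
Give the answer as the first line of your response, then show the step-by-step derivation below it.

v0:41,v1:54,v2:inf,v3:inf,v4:17,v5:inf,v6:61,v7:0,v8:35

step 1: dist = v0:inf,v1:inf,v2:inf,v3:inf,v4:17,v5:inf,v6:inf,v7:0,v8:inf
step 2: dist = v0:inf,v1:inf,v2:inf,v3:inf,v4:17,v5:inf,v6:inf,v7:0,v8:35
step 3: dist = v0:41,v1:inf,v2:inf,v3:inf,v4:17,v5:inf,v6:inf,v7:0,v8:35
step 4: dist = v0:41,v1:54,v2:inf,v3:inf,v4:17,v5:inf,v6:61,v7:0,v8:35
step 5: dist = v0:41,v1:54,v2:inf,v3:inf,v4:17,v5:inf,v6:61,v7:0,v8:35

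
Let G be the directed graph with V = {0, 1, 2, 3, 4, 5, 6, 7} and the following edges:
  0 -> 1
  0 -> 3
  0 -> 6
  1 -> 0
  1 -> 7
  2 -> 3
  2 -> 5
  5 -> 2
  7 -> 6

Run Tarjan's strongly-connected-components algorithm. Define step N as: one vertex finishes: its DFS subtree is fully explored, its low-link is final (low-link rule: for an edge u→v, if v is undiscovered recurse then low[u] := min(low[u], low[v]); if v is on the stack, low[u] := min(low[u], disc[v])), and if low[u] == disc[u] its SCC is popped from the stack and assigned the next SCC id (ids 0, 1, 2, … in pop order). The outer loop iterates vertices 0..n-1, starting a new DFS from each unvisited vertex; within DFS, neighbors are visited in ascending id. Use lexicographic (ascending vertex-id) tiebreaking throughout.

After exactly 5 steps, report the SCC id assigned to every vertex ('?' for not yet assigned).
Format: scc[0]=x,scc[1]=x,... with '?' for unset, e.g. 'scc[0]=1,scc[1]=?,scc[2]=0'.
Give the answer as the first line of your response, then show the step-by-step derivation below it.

scc[0]=3,scc[1]=3,scc[2]=?,scc[3]=2,scc[4]=?,scc[5]=?,scc[6]=0,scc[7]=1

step 1: low=(low[0]=0,low[1]=0,low[2]=?,low[3]=?,low[4]=?,low[5]=?,low[6]=3,low[7]=2); scc=(scc[0]=?,scc[1]=?,scc[2]=?,scc[3]=?,scc[4]=?,scc[5]=?,scc[6]=0,scc[7]=?)
step 2: low=(low[0]=0,low[1]=0,low[2]=?,low[3]=?,low[4]=?,low[5]=?,low[6]=3,low[7]=2); scc=(scc[0]=?,scc[1]=?,scc[2]=?,scc[3]=?,scc[4]=?,scc[5]=?,scc[6]=0,scc[7]=1)
step 3: low=(low[0]=0,low[1]=0,low[2]=?,low[3]=?,low[4]=?,low[5]=?,low[6]=3,low[7]=2); scc=(scc[0]=?,scc[1]=?,scc[2]=?,scc[3]=?,scc[4]=?,scc[5]=?,scc[6]=0,scc[7]=1)
step 4: low=(low[0]=0,low[1]=0,low[2]=?,low[3]=4,low[4]=?,low[5]=?,low[6]=3,low[7]=2); scc=(scc[0]=?,scc[1]=?,scc[2]=?,scc[3]=2,scc[4]=?,scc[5]=?,scc[6]=0,scc[7]=1)
step 5: low=(low[0]=0,low[1]=0,low[2]=?,low[3]=4,low[4]=?,low[5]=?,low[6]=3,low[7]=2); scc=(scc[0]=3,scc[1]=3,scc[2]=?,scc[3]=2,scc[4]=?,scc[5]=?,scc[6]=0,scc[7]=1)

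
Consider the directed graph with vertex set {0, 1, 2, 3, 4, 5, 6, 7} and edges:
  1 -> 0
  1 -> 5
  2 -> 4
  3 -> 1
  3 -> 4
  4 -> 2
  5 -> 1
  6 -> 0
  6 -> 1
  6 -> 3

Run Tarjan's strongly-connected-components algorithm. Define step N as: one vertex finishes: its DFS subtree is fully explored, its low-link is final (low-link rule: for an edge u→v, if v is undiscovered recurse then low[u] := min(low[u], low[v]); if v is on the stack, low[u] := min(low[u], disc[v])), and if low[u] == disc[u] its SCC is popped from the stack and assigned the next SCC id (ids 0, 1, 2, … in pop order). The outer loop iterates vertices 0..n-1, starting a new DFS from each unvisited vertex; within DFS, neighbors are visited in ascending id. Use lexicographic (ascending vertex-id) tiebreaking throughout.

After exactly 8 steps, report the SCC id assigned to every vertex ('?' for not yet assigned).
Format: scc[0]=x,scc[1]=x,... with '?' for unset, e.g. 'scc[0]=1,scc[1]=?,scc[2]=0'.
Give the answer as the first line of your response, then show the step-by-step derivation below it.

scc[0]=0,scc[1]=1,scc[2]=2,scc[3]=3,scc[4]=2,scc[5]=1,scc[6]=4,scc[7]=5

step 1: low=(low[0]=0,low[1]=?,low[2]=?,low[3]=?,low[4]=?,low[5]=?,low[6]=?,low[7]=?); scc=(scc[0]=0,scc[1]=?,scc[2]=?,scc[3]=?,scc[4]=?,scc[5]=?,scc[6]=?,scc[7]=?)
step 2: low=(low[0]=0,low[1]=1,low[2]=?,low[3]=?,low[4]=?,low[5]=1,low[6]=?,low[7]=?); scc=(scc[0]=0,scc[1]=?,scc[2]=?,scc[3]=?,scc[4]=?,scc[5]=?,scc[6]=?,scc[7]=?)
step 3: low=(low[0]=0,low[1]=1,low[2]=?,low[3]=?,low[4]=?,low[5]=1,low[6]=?,low[7]=?); scc=(scc[0]=0,scc[1]=1,scc[2]=?,scc[3]=?,scc[4]=?,scc[5]=1,scc[6]=?,scc[7]=?)
step 4: low=(low[0]=0,low[1]=1,low[2]=3,low[3]=?,low[4]=3,low[5]=1,low[6]=?,low[7]=?); scc=(scc[0]=0,scc[1]=1,scc[2]=?,scc[3]=?,scc[4]=?,scc[5]=1,scc[6]=?,scc[7]=?)
step 5: low=(low[0]=0,low[1]=1,low[2]=3,low[3]=?,low[4]=3,low[5]=1,low[6]=?,low[7]=?); scc=(scc[0]=0,scc[1]=1,scc[2]=2,scc[3]=?,scc[4]=2,scc[5]=1,scc[6]=?,scc[7]=?)
step 6: low=(low[0]=0,low[1]=1,low[2]=3,low[3]=5,low[4]=3,low[5]=1,low[6]=?,low[7]=?); scc=(scc[0]=0,scc[1]=1,scc[2]=2,scc[3]=3,scc[4]=2,scc[5]=1,scc[6]=?,scc[7]=?)
step 7: low=(low[0]=0,low[1]=1,low[2]=3,low[3]=5,low[4]=3,low[5]=1,low[6]=6,low[7]=?); scc=(scc[0]=0,scc[1]=1,scc[2]=2,scc[3]=3,scc[4]=2,scc[5]=1,scc[6]=4,scc[7]=?)
step 8: low=(low[0]=0,low[1]=1,low[2]=3,low[3]=5,low[4]=3,low[5]=1,low[6]=6,low[7]=7); scc=(scc[0]=0,scc[1]=1,scc[2]=2,scc[3]=3,scc[4]=2,scc[5]=1,scc[6]=4,scc[7]=5)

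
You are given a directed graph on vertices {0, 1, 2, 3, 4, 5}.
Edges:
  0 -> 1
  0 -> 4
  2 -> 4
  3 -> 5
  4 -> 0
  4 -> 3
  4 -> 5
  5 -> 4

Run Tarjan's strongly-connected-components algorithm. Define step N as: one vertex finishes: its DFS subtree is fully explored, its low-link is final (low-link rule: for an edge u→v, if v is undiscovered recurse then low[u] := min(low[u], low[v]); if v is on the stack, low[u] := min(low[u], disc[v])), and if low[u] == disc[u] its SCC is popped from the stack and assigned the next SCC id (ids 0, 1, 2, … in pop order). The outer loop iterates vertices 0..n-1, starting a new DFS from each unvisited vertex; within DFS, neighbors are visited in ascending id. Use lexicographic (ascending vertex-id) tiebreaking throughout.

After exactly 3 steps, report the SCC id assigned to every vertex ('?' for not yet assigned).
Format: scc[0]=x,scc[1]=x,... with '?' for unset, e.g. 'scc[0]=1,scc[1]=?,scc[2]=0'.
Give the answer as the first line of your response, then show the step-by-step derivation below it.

scc[0]=?,scc[1]=0,scc[2]=?,scc[3]=?,scc[4]=?,scc[5]=?

step 1: low=(low[0]=0,low[1]=1,low[2]=?,low[3]=?,low[4]=?,low[5]=?); scc=(scc[0]=?,scc[1]=0,scc[2]=?,scc[3]=?,scc[4]=?,scc[5]=?)
step 2: low=(low[0]=0,low[1]=1,low[2]=?,low[3]=3,low[4]=0,low[5]=2); scc=(scc[0]=?,scc[1]=0,scc[2]=?,scc[3]=?,scc[4]=?,scc[5]=?)
step 3: low=(low[0]=0,low[1]=1,low[2]=?,low[3]=2,low[4]=0,low[5]=2); scc=(scc[0]=?,scc[1]=0,scc[2]=?,scc[3]=?,scc[4]=?,scc[5]=?)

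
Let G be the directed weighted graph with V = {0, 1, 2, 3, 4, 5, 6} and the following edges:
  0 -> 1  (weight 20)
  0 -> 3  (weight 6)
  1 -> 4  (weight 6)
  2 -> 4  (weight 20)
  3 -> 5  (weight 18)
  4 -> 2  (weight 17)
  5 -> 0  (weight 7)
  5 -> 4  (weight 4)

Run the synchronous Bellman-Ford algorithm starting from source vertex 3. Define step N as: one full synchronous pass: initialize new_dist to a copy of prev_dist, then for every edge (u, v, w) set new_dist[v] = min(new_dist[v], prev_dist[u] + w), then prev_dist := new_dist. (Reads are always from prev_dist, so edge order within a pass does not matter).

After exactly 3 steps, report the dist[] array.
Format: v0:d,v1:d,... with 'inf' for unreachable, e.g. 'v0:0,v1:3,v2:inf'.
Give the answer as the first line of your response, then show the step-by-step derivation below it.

v0:25,v1:45,v2:39,v3:0,v4:22,v5:18,v6:inf

step 1: dist = v0:inf,v1:inf,v2:inf,v3:0,v4:inf,v5:18,v6:inf
step 2: dist = v0:25,v1:inf,v2:inf,v3:0,v4:22,v5:18,v6:inf
step 3: dist = v0:25,v1:45,v2:39,v3:0,v4:22,v5:18,v6:inf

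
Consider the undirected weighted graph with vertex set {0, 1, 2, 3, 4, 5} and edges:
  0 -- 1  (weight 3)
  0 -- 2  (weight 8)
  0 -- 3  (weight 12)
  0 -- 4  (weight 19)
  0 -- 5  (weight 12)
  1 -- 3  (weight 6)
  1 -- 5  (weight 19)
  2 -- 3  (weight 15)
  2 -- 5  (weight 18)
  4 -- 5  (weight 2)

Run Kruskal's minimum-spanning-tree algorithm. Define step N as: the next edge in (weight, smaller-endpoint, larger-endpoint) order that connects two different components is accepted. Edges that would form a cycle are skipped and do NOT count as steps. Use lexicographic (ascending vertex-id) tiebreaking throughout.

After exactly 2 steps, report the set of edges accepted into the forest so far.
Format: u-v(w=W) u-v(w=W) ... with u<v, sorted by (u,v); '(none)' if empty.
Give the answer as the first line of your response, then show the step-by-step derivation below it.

0-1(w=3) 4-5(w=2)

step 1: add edge 4-5 (w=2); MST = {4-5(w=2)}
step 2: add edge 0-1 (w=3); MST = {0-1(w=3) 4-5(w=2)}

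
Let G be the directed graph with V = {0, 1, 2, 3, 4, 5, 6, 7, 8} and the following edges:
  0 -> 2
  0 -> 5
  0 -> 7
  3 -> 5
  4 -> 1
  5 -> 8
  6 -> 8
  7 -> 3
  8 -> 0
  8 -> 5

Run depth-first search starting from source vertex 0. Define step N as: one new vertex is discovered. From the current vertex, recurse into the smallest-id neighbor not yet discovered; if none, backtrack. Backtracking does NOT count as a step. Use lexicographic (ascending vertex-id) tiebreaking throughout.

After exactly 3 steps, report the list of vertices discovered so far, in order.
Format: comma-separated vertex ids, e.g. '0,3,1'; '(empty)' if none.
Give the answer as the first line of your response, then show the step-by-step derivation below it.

0,2,5

step 1: discover 0; path=0; order=0
step 2: discover 2; path=0>2; order=0,2
step 3: discover 5; path=0>5; order=0,2,5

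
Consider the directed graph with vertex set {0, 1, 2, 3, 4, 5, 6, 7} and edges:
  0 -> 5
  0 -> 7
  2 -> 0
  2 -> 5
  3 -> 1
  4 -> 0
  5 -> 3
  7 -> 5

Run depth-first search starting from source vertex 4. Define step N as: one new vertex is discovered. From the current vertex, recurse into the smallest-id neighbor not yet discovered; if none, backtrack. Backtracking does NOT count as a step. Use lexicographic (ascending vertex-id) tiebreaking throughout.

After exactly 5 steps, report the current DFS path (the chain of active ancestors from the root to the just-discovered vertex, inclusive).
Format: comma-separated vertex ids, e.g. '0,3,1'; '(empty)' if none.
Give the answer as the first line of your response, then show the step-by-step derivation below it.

4,0,5,3,1

step 1: discover 4; path=4; order=4
step 2: discover 0; path=4>0; order=4,0
step 3: discover 5; path=4>0>5; order=4,0,5
step 4: discover 3; path=4>0>5>3; order=4,0,5,3
step 5: discover 1; path=4>0>5>3>1; order=4,0,5,3,1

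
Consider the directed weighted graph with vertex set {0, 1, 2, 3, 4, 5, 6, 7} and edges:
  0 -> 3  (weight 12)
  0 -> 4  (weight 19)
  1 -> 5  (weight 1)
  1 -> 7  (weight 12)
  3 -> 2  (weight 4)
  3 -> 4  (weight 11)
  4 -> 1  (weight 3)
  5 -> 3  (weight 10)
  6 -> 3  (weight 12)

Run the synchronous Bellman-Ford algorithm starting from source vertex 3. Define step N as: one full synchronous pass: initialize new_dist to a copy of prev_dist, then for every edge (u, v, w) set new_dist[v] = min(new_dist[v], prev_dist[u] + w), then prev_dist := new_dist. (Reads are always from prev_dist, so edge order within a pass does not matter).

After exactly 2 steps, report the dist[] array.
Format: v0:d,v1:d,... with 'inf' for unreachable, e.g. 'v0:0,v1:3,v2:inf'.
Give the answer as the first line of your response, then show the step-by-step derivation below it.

v0:inf,v1:14,v2:4,v3:0,v4:11,v5:inf,v6:inf,v7:inf

step 1: dist = v0:inf,v1:inf,v2:4,v3:0,v4:11,v5:inf,v6:inf,v7:inf
step 2: dist = v0:inf,v1:14,v2:4,v3:0,v4:11,v5:inf,v6:inf,v7:inf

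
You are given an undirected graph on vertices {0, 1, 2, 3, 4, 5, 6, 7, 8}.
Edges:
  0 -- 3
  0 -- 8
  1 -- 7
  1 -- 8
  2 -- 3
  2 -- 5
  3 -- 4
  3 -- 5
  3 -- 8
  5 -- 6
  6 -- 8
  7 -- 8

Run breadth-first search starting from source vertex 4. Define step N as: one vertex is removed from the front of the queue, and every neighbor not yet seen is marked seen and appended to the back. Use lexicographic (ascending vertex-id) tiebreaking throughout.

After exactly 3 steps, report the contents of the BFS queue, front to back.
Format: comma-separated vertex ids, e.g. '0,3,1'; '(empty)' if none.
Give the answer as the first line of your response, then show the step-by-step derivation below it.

2,5,8

step 1: dequeue 4; queue=[3]; order=4
step 2: dequeue 3; queue=[0,2,5,8]; order=4,3
step 3: dequeue 0; queue=[2,5,8]; order=4,3,0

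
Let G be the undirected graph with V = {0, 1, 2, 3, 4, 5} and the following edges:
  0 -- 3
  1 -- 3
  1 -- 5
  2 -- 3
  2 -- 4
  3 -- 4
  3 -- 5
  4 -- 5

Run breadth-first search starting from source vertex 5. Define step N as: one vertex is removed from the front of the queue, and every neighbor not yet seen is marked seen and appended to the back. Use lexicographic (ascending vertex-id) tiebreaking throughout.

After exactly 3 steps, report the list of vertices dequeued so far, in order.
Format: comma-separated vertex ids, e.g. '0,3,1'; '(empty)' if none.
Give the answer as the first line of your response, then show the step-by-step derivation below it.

5,1,3

step 1: dequeue 5; queue=[1,3,4]; order=5
step 2: dequeue 1; queue=[3,4]; order=5,1
step 3: dequeue 3; queue=[4,0,2]; order=5,1,3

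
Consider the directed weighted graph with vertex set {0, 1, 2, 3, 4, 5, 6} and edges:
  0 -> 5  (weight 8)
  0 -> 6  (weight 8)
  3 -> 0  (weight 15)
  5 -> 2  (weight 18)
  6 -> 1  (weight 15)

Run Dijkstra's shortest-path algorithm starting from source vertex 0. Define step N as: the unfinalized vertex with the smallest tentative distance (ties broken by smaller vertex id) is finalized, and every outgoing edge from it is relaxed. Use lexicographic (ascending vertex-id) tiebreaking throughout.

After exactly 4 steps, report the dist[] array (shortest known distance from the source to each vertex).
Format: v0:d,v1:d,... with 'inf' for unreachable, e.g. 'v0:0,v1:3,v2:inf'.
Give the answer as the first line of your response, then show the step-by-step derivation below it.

v0:0,v1:23,v2:26,v3:inf,v4:inf,v5:8,v6:8

step 1: dist = v0:0,v1:inf,v2:inf,v3:inf,v4:inf,v5:8,v6:8
step 2: dist = v0:0,v1:inf,v2:26,v3:inf,v4:inf,v5:8,v6:8
step 3: dist = v0:0,v1:23,v2:26,v3:inf,v4:inf,v5:8,v6:8
step 4: dist = v0:0,v1:23,v2:26,v3:inf,v4:inf,v5:8,v6:8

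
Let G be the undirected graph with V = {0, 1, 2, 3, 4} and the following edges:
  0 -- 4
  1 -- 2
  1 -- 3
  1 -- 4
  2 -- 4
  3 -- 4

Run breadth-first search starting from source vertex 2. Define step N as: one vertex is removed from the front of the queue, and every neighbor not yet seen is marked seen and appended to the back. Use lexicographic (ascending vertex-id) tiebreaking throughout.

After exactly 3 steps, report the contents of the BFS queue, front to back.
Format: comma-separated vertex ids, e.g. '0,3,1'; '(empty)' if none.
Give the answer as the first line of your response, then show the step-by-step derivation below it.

3,0

step 1: dequeue 2; queue=[1,4]; order=2
step 2: dequeue 1; queue=[4,3]; order=2,1
step 3: dequeue 4; queue=[3,0]; order=2,1,4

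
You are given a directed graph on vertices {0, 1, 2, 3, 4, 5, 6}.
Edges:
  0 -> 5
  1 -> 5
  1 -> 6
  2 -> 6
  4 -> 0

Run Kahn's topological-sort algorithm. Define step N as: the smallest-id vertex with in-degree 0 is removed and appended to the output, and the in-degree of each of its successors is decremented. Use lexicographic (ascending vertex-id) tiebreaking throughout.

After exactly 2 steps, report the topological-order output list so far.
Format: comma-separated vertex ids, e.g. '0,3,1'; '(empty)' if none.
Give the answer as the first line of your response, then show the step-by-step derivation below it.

1,2

step 1: output 1; order=[1]; indeg=(1,0,0,0,0,1,1)
step 2: output 2; order=[1,2]; indeg=(1,0,0,0,0,1,0)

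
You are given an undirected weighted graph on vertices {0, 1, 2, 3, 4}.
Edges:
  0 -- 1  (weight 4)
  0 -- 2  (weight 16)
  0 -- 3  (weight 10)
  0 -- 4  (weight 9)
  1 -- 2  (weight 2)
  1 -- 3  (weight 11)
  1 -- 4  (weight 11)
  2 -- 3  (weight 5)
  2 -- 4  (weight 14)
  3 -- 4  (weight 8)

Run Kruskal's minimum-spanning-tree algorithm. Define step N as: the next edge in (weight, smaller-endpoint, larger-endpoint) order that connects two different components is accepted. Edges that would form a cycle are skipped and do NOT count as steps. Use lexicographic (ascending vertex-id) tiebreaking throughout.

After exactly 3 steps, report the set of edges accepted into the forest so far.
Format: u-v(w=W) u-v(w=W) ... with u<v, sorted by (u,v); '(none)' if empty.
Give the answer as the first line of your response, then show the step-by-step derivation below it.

0-1(w=4) 1-2(w=2) 2-3(w=5)

step 1: add edge 1-2 (w=2); MST = {1-2(w=2)}
step 2: add edge 0-1 (w=4); MST = {0-1(w=4) 1-2(w=2)}
step 3: add edge 2-3 (w=5); MST = {0-1(w=4) 1-2(w=2) 2-3(w=5)}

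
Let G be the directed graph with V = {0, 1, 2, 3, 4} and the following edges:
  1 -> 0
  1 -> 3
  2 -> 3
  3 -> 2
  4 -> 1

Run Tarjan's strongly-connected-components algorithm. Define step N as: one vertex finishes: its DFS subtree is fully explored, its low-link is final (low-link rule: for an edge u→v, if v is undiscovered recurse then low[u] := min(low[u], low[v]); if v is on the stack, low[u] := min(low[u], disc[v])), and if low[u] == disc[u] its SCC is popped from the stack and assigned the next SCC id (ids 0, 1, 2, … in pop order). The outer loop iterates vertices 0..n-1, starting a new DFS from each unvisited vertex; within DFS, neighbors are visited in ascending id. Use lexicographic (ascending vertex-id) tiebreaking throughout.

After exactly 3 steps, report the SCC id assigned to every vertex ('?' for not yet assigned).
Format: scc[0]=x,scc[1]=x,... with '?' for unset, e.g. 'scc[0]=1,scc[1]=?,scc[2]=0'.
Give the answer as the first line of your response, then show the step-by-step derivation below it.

scc[0]=0,scc[1]=?,scc[2]=1,scc[3]=1,scc[4]=?

step 1: low=(low[0]=0,low[1]=?,low[2]=?,low[3]=?,low[4]=?); scc=(scc[0]=0,scc[1]=?,scc[2]=?,scc[3]=?,scc[4]=?)
step 2: low=(low[0]=0,low[1]=1,low[2]=2,low[3]=2,low[4]=?); scc=(scc[0]=0,scc[1]=?,scc[2]=?,scc[3]=?,scc[4]=?)
step 3: low=(low[0]=0,low[1]=1,low[2]=2,low[3]=2,low[4]=?); scc=(scc[0]=0,scc[1]=?,scc[2]=1,scc[3]=1,scc[4]=?)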